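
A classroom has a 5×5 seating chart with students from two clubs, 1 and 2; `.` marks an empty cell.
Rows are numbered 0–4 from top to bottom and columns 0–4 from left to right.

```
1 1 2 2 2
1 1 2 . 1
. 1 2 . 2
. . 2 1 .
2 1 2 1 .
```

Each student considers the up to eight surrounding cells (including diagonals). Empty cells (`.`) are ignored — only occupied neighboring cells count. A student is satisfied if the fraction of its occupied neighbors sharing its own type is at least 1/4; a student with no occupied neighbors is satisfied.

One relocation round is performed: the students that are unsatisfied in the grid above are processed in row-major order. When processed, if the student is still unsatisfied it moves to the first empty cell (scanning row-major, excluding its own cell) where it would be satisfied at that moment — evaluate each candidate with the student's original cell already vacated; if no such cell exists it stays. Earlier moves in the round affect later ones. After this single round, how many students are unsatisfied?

Initially unsatisfied (in order): (1,4), (2,4), (3,3), (4,0), (4,1).
  (1,4) → (2,0).
  (2,4) → (1,3).
  (3,3): now satisfied by earlier moves; stays.
  (4,0) → (1,4).
  (4,1) → (2,4).
Resulting grid:
1 1 2 2 2
1 1 2 2 2
1 1 2 . 1
. . 2 1 .
. . 2 1 .
All satisfied now.

0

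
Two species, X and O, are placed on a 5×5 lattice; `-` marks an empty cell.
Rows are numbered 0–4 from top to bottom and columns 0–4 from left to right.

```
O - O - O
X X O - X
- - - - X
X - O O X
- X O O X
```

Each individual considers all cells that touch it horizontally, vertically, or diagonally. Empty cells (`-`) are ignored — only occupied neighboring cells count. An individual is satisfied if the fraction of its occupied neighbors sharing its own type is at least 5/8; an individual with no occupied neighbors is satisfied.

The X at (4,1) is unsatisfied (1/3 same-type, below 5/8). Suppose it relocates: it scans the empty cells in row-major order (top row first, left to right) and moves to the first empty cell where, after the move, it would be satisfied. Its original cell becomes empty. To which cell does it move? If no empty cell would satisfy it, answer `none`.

Vacating (4,1). Empty cells in order:
  (0,1): 2/5 same-type → still unsatisfied.
  (0,3): 1/4 same-type → still unsatisfied.
  (1,3): 2/5 same-type → still unsatisfied.
  (2,0): 3/3 same-type → satisfied — stop here.

(2,0)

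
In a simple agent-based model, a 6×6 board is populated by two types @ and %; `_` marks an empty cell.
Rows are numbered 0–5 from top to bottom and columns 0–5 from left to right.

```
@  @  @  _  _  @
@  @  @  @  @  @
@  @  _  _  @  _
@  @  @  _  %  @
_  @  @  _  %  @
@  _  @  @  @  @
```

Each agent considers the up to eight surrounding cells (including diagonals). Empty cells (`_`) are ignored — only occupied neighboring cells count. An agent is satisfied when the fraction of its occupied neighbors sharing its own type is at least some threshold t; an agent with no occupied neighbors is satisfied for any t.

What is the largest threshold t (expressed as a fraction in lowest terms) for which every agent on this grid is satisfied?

1/6

(0,0)@ 3/3
(0,1)@ 5/5
(0,2)@ 4/4
(0,5)@ 2/2
(1,0)@ 5/5
(1,1)@ 7/7
(1,2)@ 5/5
(1,3)@ 4/4
(1,4)@ 4/4
(1,5)@ 3/3
(2,0)@ 5/5
(2,1)@ 7/7
(2,4)@ 4/5
(3,0)@ 4/4
(3,1)@ 6/6
(3,2)@ 4/4
(3,4)% 1/4
(3,5)@ 2/4
(4,1)@ 6/6
(4,2)@ 5/5
(4,4)% 1/6
(4,5)@ 3/5
(5,0)@ 1/1
(5,2)@ 3/3
(5,3)@ 3/4
(5,4)@ 3/4
(5,5)@ 2/3
The smallest same-type fraction is 1/6 at (4,4), which reduces to 1/6. Any threshold above that leaves this agent unsatisfied.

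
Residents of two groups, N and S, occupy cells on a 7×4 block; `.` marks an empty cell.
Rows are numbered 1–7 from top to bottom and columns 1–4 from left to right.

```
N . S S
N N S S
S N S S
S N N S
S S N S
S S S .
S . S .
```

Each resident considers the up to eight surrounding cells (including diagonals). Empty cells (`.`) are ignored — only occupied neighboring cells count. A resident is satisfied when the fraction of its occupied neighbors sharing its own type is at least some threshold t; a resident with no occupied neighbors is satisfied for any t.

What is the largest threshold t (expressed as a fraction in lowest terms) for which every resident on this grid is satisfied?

Row 1: (1,1)N 2/2 · (1,3)S 3/4 · (1,4)S 3/3
Row 2: (2,1)N 3/4 · (2,2)N 3/7 · (2,3)S 5/7 · (2,4)S 5/5
Row 3: (3,1)S 1/5 · (3,2)N 4/8 · (3,3)S 4/8 · (3,4)S 4/5
Row 4: (4,1)S 3/5 · (4,2)N 3/8 · (4,3)N 3/8 · (4,4)S 3/5
Row 5: (5,1)S 4/5 · (5,2)S 5/8 · (5,3)N 2/7 · (5,4)S 2/4
Row 6: (6,1)S 4/4 · (6,2)S 6/7 · (6,3)S 4/5
Row 7: (7,1)S 2/2 · (7,3)S 2/2
The smallest same-type fraction is 1/5 at (3,1), which reduces to 1/5. Any threshold above that leaves this resident unsatisfied.

1/5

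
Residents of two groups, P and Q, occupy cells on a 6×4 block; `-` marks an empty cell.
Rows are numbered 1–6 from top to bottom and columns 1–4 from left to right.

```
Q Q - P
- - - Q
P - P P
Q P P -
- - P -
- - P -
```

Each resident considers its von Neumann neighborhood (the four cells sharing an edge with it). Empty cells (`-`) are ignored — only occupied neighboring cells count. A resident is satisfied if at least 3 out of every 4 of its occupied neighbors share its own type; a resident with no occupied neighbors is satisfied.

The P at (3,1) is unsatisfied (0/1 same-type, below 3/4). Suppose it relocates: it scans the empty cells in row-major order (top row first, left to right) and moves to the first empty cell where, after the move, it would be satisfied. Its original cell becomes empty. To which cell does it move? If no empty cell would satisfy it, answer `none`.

(3,2)

Vacating (3,1). Empty cells in order:
  (1,3): 1/2 same-type → still unsatisfied.
  (2,1): 0/1 same-type → still unsatisfied.
  (2,2): 0/1 same-type → still unsatisfied.
  (2,3): 1/2 same-type → still unsatisfied.
  (3,2): 2/2 same-type → satisfied — stop here.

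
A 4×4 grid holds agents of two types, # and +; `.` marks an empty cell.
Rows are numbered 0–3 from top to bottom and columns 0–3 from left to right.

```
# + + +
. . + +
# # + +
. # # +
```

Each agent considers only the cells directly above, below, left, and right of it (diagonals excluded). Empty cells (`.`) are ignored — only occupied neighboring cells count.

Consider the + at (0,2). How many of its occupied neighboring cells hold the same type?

Occupied neighbors of (0,2): (1,2)=+, (0,1)=+, (0,3)=+.
Same type (+): 3 of 3.

3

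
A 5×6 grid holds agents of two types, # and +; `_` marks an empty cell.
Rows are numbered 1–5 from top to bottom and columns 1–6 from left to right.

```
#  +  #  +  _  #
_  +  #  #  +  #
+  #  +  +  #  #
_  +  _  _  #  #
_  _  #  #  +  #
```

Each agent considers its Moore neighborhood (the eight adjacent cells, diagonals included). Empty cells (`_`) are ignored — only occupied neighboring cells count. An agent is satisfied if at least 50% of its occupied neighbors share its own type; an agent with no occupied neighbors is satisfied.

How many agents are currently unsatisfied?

11

Row 1: (1,1)# 0/2 ✗ · (1,2)+ 1/4 ✗ · (1,3)# 2/5 ✗ · (1,4)+ 1/4 ✗ · (1,6)# 1/2 ✓
Row 2: (2,2)+ 3/7 ✗ · (2,3)# 3/8 ✗ · (2,4)# 3/7 ✗ · (2,5)+ 2/7 ✗ · (2,6)# 3/4 ✓
Row 3: (3,1)+ 2/3 ✓ · (3,2)# 1/5 ✗ · (3,3)+ 3/6 ✓ · (3,4)+ 2/6 ✗ · (3,5)# 5/7 ✓ · (3,6)# 4/5 ✓
Row 4: (4,2)+ 2/4 ✓ · (4,5)# 5/7 ✓ · (4,6)# 4/5 ✓
Row 5: (5,3)# 1/2 ✓ · (5,4)# 2/3 ✓ · (5,5)+ 0/4 ✗ · (5,6)# 2/3 ✓
Unsatisfied: (1,1), (1,2), (1,3), (1,4), (2,2), (2,3), (2,4), (2,5), (3,2), (3,4), (5,5) — 11 in total.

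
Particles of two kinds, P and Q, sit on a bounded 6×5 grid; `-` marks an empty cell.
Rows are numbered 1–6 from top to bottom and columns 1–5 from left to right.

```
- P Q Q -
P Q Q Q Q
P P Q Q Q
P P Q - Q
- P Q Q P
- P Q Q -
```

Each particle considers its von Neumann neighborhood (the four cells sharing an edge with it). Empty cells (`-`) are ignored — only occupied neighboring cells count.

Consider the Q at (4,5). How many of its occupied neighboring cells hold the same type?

1

Occupied neighbors of (4,5): (3,5)=Q, (5,5)=P.
Same type (Q): 1 of 2.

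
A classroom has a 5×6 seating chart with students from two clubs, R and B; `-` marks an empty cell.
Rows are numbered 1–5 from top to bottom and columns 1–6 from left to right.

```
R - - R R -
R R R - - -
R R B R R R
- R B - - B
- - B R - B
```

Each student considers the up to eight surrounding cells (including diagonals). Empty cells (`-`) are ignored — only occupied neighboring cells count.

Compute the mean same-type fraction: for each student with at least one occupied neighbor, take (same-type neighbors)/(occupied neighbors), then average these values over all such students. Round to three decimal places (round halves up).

(1,1)R 2/2
(1,4)R 2/2
(1,5)R 1/1
(2,1)R 4/4
(2,2)R 5/6
(2,3)R 4/5
(3,1)R 4/4
(3,2)R 5/7
(3,3)B 1/6
(3,4)R 2/4
(3,5)R 2/3
(3,6)R 1/2
(4,2)R 2/5
(4,3)B 2/6
(4,6)B 1/3
(5,3)B 1/3
(5,4)R 0/2
(5,6)B 1/1
Sum over 18 students: 2/2 + 2/2 + 1/1 + 4/4 + 5/6 + 4/5 + 4/4 + 5/7 + 1/6 + 2/4 + 2/3 + 1/2 + 2/5 + 2/6 + 1/3 + 1/3 + 0/2 + 1/1 = 1216/105; mean = 1216/105 ÷ 18 = 608/945 = 0.643386… → 0.643.

0.643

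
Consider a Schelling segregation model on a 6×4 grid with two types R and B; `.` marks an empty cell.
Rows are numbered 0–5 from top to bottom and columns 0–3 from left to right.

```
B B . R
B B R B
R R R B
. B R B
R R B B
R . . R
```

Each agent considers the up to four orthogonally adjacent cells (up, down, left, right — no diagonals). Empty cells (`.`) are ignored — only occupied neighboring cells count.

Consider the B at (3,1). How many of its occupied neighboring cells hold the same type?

Occupied neighbors of (3,1): (2,1)=R, (4,1)=R, (3,2)=R.
Same type (B): 0 of 3.

0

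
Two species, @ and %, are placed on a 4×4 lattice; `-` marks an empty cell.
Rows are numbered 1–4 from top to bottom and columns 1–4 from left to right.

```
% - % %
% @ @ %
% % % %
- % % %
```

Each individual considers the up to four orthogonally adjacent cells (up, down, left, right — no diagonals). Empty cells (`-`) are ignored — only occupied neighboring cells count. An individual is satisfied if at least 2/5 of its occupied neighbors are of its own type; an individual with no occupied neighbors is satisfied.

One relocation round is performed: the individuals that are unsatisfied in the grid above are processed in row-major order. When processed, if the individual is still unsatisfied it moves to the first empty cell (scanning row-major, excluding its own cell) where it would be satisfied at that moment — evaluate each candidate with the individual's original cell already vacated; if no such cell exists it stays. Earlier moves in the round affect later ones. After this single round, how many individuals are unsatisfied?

Initially unsatisfied (in order): (2,2), (2,3).
  (2,2): no empty cell satisfies it; stays.
  (2,3): no empty cell satisfies it; stays.
Resulting grid:
% - % %
% @ @ %
% % % %
- % % %
Unsatisfied now: (2,2), (2,3).

2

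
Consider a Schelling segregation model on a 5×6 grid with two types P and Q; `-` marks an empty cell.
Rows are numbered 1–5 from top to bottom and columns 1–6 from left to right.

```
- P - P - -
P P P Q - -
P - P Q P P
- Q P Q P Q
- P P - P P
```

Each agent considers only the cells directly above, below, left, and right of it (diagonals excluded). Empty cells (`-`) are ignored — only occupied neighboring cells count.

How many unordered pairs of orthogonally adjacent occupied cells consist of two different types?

Scan each occupied cell's neighbors to the right and below so each pair is counted once.
Row 1: P(1,2)–P(2,2)= P(1,4)–Q(2,4)≠  → 1/2 unlike.
Row 2: P(2,1)–P(2,2)= P(2,1)–P(3,1)= P(2,2)–P(2,3)= P(2,3)–Q(2,4)≠ P(2,3)–P(3,3)= Q(2,4)–Q(3,4)=  → 1/6 unlike.
Row 3: P(3,3)–Q(3,4)≠ P(3,3)–P(4,3)= Q(3,4)–P(3,5)≠ Q(3,4)–Q(4,4)= P(3,5)–P(3,6)= P(3,5)–P(4,5)= P(3,6)–Q(4,6)≠  → 3/7 unlike.
Row 4: Q(4,2)–P(4,3)≠ Q(4,2)–P(5,2)≠ P(4,3)–Q(4,4)≠ P(4,3)–P(5,3)= Q(4,4)–P(4,5)≠ P(4,5)–Q(4,6)≠ P(4,5)–P(5,5)= Q(4,6)–P(5,6)≠  → 6/8 unlike.
Row 5: P(5,2)–P(5,3)= P(5,5)–P(5,6)=  → 0/2 unlike.
Total adjacent occupied pairs: 25; unlike-type pairs: 11.

11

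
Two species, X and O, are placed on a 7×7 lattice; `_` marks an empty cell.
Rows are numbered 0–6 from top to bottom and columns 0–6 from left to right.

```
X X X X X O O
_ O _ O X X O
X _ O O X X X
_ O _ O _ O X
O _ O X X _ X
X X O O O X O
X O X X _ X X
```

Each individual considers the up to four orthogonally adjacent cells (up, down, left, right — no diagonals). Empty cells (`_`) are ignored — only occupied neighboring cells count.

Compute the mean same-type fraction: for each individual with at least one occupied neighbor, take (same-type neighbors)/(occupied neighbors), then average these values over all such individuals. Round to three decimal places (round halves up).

(0,0)X 1/1
(0,1)X 2/3
(0,2)X 2/2
(0,3)X 2/3
(0,4)X 2/3
(0,5)O 1/3
(0,6)O 2/2
(1,1)O 0/1
(1,3)O 1/3
(1,4)X 3/4
(1,5)X 2/4
(1,6)O 1/3
(2,0)X — no occupied neighbors
(2,2)O 1/1
(2,3)O 3/4
(2,4)X 2/3
(2,5)X 3/4
(2,6)X 2/3
(3,1)O — no occupied neighbors
(3,3)O 1/2
(3,5)O 0/2
(3,6)X 2/3
(4,0)O 0/1
(4,2)O 1/2
(4,3)X 1/4
(4,4)X 1/2
(4,6)X 1/2
(5,0)X 2/3
(5,1)X 1/3
(5,2)O 2/4
(5,3)O 2/4
(5,4)O 1/3
(5,5)X 1/3
(5,6)O 0/3
(6,0)X 1/2
(6,1)O 0/3
(6,2)X 1/3
(6,3)X 1/2
(6,5)X 2/2
(6,6)X 1/2
Sum over 38 individuals: 1/1 + 2/3 + 2/2 + 2/3 + 2/3 + 1/3 + 2/2 + 0/1 + 1/3 + 3/4 + 2/4 + 1/3 + 1/1 + 3/4 + 2/3 + 3/4 + 2/3 + 1/2 + 0/2 + 2/3 + 0/1 + 1/2 + 1/4 + 1/2 + 1/2 + 2/3 + 1/3 + 2/4 + 2/4 + 1/3 + 1/3 + 0/3 + 1/2 + 0/3 + 1/3 + 1/2 + 2/2 + 1/2 = 39/2; mean = 39/2 ÷ 38 = 39/76 = 0.513157… → 0.513.

0.513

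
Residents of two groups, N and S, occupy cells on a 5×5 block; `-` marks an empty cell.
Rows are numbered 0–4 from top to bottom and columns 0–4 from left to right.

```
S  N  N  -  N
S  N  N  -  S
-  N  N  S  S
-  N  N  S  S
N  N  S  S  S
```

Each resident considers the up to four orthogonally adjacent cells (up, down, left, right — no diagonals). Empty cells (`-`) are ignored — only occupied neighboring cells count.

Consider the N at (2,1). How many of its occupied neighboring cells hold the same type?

3

Occupied neighbors of (2,1): (1,1)=N, (3,1)=N, (2,2)=N.
Same type (N): 3 of 3.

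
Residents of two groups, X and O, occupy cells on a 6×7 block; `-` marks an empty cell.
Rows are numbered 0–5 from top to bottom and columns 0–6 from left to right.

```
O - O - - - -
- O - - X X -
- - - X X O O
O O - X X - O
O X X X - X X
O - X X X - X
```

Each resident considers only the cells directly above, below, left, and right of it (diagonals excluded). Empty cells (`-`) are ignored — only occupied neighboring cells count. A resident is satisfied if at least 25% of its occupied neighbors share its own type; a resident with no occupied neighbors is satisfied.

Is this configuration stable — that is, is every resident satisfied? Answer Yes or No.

Row 0: (0,0)O 0/0 ✓ · (0,2)O 0/0 ✓
Row 1: (1,1)O 0/0 ✓ · (1,4)X 2/2 ✓ · (1,5)X 1/2 ✓
Row 2: (2,3)X 2/2 ✓ · (2,4)X 3/4 ✓ · (2,5)O 1/3 ✓ · (2,6)O 2/2 ✓
Row 3: (3,0)O 2/2 ✓ · (3,1)O 1/2 ✓ · (3,3)X 3/3 ✓ · (3,4)X 2/2 ✓ · (3,6)O 1/2 ✓
Row 4: (4,0)O 2/3 ✓ · (4,1)X 1/3 ✓ · (4,2)X 3/3 ✓ · (4,3)X 3/3 ✓ · (4,5)X 1/1 ✓ · (4,6)X 2/3 ✓
Row 5: (5,0)O 1/1 ✓ · (5,2)X 2/2 ✓ · (5,3)X 3/3 ✓ · (5,4)X 1/1 ✓ · (5,6)X 1/1 ✓
All meet the threshold, so the configuration is stable.

Yes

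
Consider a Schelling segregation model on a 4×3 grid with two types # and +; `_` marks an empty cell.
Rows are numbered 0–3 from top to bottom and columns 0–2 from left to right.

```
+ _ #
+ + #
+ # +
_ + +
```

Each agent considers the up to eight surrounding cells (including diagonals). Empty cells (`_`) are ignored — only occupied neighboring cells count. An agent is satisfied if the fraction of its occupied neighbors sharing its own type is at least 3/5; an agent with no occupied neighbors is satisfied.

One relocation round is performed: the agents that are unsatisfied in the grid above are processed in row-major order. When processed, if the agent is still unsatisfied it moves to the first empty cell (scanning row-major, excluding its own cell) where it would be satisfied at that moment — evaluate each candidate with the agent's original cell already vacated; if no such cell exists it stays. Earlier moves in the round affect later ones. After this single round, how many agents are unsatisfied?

Initially unsatisfied (in order): (0,2), (1,1), (1,2), (2,1).
  (0,2): no empty cell satisfies it; stays.
  (1,1) → (3,0).
  (1,2): now satisfied by earlier moves; stays.
  (2,1): no empty cell satisfies it; stays.
Resulting grid:
+ _ #
+ _ #
+ # +
+ + +
Unsatisfied now: (2,1), (2,2).

2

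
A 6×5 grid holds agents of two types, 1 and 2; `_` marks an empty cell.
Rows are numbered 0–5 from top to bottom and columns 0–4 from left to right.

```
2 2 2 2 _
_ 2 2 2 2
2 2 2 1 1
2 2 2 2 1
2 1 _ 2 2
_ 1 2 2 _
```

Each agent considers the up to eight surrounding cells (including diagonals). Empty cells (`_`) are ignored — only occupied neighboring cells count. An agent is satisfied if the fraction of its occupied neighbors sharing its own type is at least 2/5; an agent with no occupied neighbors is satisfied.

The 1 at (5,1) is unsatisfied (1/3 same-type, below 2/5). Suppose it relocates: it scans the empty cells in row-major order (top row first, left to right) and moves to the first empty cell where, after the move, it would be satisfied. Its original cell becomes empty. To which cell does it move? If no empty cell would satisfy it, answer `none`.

(5,0)

Vacating (5,1). Empty cells in order:
  (0,4): 0/3 same-type → still unsatisfied.
  (1,0): 0/5 same-type → still unsatisfied.
  (4,2): 1/7 same-type → still unsatisfied.
  (5,0): 1/2 same-type → satisfied — stop here.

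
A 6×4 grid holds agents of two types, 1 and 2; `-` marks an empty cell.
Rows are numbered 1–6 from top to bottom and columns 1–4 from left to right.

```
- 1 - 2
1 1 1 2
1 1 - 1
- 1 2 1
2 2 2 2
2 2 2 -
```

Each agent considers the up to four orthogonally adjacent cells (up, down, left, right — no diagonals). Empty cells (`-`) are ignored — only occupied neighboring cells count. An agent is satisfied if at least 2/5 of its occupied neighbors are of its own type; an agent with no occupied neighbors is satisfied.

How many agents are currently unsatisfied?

4

(1,2)1 1/1 ✓
(1,4)2 1/1 ✓
(2,1)1 2/2 ✓
(2,2)1 4/4 ✓
(2,3)1 1/2 ✓
(2,4)2 1/3 ✗
(3,1)1 2/2 ✓
(3,2)1 3/3 ✓
(3,4)1 1/2 ✓
(4,2)1 1/3 ✗
(4,3)2 1/3 ✗
(4,4)1 1/3 ✗
(5,1)2 2/2 ✓
(5,2)2 3/4 ✓
(5,3)2 4/4 ✓
(5,4)2 1/2 ✓
(6,1)2 2/2 ✓
(6,2)2 3/3 ✓
(6,3)2 2/2 ✓
Unsatisfied: (2,4), (4,2), (4,3), (4,4) — 4 in total.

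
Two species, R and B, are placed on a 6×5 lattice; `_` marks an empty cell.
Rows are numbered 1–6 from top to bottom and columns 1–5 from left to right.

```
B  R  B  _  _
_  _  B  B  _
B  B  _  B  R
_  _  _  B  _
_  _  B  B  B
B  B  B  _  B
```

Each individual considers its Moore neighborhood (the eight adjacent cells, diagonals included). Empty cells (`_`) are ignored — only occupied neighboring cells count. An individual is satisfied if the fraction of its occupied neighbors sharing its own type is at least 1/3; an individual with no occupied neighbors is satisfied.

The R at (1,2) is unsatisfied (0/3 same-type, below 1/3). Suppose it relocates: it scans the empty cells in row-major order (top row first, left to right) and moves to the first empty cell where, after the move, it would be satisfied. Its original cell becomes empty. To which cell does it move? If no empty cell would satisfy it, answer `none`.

(2,5)

Vacating (1,2). Empty cells in order:
  (1,4): 0/3 same-type → still unsatisfied.
  (1,5): 0/1 same-type → still unsatisfied.
  (2,1): 0/3 same-type → still unsatisfied.
  (2,2): 0/5 same-type → still unsatisfied.
  (2,5): 1/3 same-type → satisfied — stop here.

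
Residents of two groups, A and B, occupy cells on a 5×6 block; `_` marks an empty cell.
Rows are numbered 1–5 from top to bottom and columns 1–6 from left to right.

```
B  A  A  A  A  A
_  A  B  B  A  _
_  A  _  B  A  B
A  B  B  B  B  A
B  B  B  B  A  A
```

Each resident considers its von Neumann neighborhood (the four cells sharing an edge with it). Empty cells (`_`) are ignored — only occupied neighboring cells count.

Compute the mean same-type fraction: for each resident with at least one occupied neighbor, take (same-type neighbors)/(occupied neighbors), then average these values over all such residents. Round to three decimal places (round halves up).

0.583

Row 1: (1,1)B 0/1 · (1,2)A 2/3 · (1,3)A 2/3 · (1,4)A 2/3 · (1,5)A 3/3 · (1,6)A 1/1
Row 2: (2,2)A 2/3 · (2,3)B 1/3 · (2,4)B 2/4 · (2,5)A 2/3
Row 3: (3,2)A 1/2 · (3,4)B 2/3 · (3,5)A 1/4 · (3,6)B 0/2
Row 4: (4,1)A 0/2 · (4,2)B 2/4 · (4,3)B 3/3 · (4,4)B 4/4 · (4,5)B 1/4 · (4,6)A 1/3
Row 5: (5,1)B 1/2 · (5,2)B 3/3 · (5,3)B 3/3 · (5,4)B 2/3 · (5,5)A 1/3 · (5,6)A 2/2
Sum over 26 residents: 0/1 + 2/3 + 2/3 + 2/3 + 3/3 + 1/1 + 2/3 + 1/3 + 2/4 + 2/3 + 1/2 + 2/3 + 1/4 + 0/2 + 0/2 + 2/4 + 3/3 + 4/4 + 1/4 + 1/3 + 1/2 + 3/3 + 3/3 + 2/3 + 1/3 + 2/2 = 91/6; mean = 91/6 ÷ 26 = 7/12 = 0.583333… → 0.583.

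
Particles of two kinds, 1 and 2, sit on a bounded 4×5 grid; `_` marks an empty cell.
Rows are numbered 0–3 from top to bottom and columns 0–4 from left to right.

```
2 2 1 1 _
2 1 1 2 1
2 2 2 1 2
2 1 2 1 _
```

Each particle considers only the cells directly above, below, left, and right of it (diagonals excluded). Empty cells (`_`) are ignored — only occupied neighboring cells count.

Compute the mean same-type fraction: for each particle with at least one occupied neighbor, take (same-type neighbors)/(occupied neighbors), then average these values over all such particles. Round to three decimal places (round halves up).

0.417

(0,0)2 2/2
(0,1)2 1/3
(0,2)1 2/3
(0,3)1 1/2
(1,0)2 2/3
(1,1)1 1/4
(1,2)1 2/4
(1,3)2 0/4
(1,4)1 0/2
(2,0)2 3/3
(2,1)2 2/4
(2,2)2 2/4
(2,3)1 1/4
(2,4)2 0/2
(3,0)2 1/2
(3,1)1 0/3
(3,2)2 1/3
(3,3)1 1/2
Sum over 18 particles: 2/2 + 1/3 + 2/3 + 1/2 + 2/3 + 1/4 + 2/4 + 0/4 + 0/2 + 3/3 + 2/4 + 2/4 + 1/4 + 0/2 + 1/2 + 0/3 + 1/3 + 1/2 = 15/2; mean = 15/2 ÷ 18 = 5/12 = 0.416666… → 0.417.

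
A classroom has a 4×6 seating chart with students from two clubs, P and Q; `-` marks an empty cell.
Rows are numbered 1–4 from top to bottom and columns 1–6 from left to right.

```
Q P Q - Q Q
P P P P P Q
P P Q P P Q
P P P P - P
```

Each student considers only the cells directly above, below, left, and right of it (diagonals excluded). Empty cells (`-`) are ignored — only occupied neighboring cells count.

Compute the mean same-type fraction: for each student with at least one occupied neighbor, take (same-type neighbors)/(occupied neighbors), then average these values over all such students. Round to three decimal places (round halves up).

(1,1)Q 0/2
(1,2)P 1/3
(1,3)Q 0/2
(1,5)Q 1/2
(1,6)Q 2/2
(2,1)P 2/3
(2,2)P 4/4
(2,3)P 2/4
(2,4)P 3/3
(2,5)P 2/4
(2,6)Q 2/3
(3,1)P 3/3
(3,2)P 3/4
(3,3)Q 0/4
(3,4)P 3/4
(3,5)P 2/3
(3,6)Q 1/3
(4,1)P 2/2
(4,2)P 3/3
(4,3)P 2/3
(4,4)P 2/2
(4,6)P 0/1
Sum over 22 students: 0/2 + 1/3 + 0/2 + 1/2 + 2/2 + 2/3 + 4/4 + 2/4 + 3/3 + 2/4 + 2/3 + 3/3 + 3/4 + 0/4 + 3/4 + 2/3 + 1/3 + 2/2 + 3/3 + 2/3 + 2/2 + 0/1 = 40/3; mean = 40/3 ÷ 22 = 20/33 = 0.606060… → 0.606.

0.606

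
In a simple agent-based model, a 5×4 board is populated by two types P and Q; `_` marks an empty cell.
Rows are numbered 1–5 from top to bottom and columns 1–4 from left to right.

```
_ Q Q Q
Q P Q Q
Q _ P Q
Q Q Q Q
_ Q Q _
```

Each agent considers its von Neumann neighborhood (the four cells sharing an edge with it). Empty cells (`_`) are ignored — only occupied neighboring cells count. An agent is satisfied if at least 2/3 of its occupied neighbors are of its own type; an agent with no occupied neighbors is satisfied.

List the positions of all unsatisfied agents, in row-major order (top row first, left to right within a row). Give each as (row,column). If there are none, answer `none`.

(1,2), (2,1), (2,2), (2,3), (3,3)

Row 1: (1,2)Q 1/2 unhappy · (1,3)Q 3/3 ok · (1,4)Q 2/2 ok
Row 2: (2,1)Q 1/2 unhappy · (2,2)P 0/3 unhappy · (2,3)Q 2/4 unhappy · (2,4)Q 3/3 ok
Row 3: (3,1)Q 2/2 ok · (3,3)P 0/3 unhappy · (3,4)Q 2/3 ok
Row 4: (4,1)Q 2/2 ok · (4,2)Q 3/3 ok · (4,3)Q 3/4 ok · (4,4)Q 2/2 ok
Row 5: (5,2)Q 2/2 ok · (5,3)Q 2/2 ok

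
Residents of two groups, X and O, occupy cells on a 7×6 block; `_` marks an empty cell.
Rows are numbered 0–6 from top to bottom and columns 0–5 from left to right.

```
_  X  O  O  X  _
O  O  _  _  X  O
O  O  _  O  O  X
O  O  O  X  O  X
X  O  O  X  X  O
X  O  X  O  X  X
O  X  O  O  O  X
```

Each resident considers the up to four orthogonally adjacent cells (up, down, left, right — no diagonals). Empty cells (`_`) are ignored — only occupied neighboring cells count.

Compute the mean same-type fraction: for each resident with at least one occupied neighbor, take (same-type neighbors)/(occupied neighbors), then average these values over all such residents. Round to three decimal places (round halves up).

Row 0: (0,1)X 0/2 · (0,2)O 1/2 · (0,3)O 1/2 · (0,4)X 1/2
Row 1: (1,0)O 2/2 · (1,1)O 2/3 · (1,4)X 1/3 · (1,5)O 0/2
Row 2: (2,0)O 3/3 · (2,1)O 3/3 · (2,3)O 1/2 · (2,4)O 2/4 · (2,5)X 1/3
Row 3: (3,0)O 2/3 · (3,1)O 4/4 · (3,2)O 2/3 · (3,3)X 1/4 · (3,4)O 1/4 · (3,5)X 1/3
Row 4: (4,0)X 1/3 · (4,1)O 3/4 · (4,2)O 2/4 · (4,3)X 2/4 · (4,4)X 2/4 · (4,5)O 0/3
Row 5: (5,0)X 1/3 · (5,1)O 1/4 · (5,2)X 0/4 · (5,3)O 1/4 · (5,4)X 2/4 · (5,5)X 2/3
Row 6: (6,0)O 0/2 · (6,1)X 0/3 · (6,2)O 1/3 · (6,3)O 3/3 · (6,4)O 1/3 · (6,5)X 1/2
Sum over 37 residents: 0/2 + 1/2 + 1/2 + 1/2 + 2/2 + 2/3 + 1/3 + 0/2 + 3/3 + 3/3 + 1/2 + 2/4 + 1/3 + 2/3 + 4/4 + 2/3 + 1/4 + 1/4 + 1/3 + 1/3 + 3/4 + 2/4 + 2/4 + 2/4 + 0/3 + 1/3 + 1/4 + 0/4 + 1/4 + 2/4 + 2/3 + 0/2 + 0/3 + 1/3 + 3/3 + 1/3 + 1/2 = 67/4; mean = 67/4 ÷ 37 = 67/148 = 0.452702… → 0.453.

0.453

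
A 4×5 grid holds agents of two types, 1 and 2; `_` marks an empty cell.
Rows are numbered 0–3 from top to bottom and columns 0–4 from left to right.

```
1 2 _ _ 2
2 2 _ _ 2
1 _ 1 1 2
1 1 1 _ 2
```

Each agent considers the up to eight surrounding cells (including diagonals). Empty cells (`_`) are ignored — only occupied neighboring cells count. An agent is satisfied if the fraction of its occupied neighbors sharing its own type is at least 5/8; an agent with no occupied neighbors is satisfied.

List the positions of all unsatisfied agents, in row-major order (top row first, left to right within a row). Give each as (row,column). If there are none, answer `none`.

(0,0), (1,0), (1,1), (2,0), (2,3), (3,4)

(0,0)1 0/3 unhappy
(0,1)2 2/3 ok
(0,4)2 1/1 ok
(1,0)2 2/4 unhappy
(1,1)2 2/5 unhappy
(1,4)2 2/3 ok
(2,0)1 2/4 unhappy
(2,2)1 3/4 ok
(2,3)1 2/5 unhappy
(2,4)2 2/3 ok
(3,0)1 2/2 ok
(3,1)1 4/4 ok
(3,2)1 3/3 ok
(3,4)2 1/2 unhappy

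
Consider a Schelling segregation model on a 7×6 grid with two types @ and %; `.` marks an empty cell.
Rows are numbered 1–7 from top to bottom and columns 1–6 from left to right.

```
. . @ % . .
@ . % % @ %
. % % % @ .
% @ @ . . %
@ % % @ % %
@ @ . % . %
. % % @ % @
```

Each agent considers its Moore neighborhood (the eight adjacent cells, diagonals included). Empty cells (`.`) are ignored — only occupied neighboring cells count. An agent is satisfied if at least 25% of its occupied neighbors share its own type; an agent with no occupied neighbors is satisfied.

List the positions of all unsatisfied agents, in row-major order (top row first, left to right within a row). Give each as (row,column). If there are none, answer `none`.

(1,3), (2,1), (2,5), (2,6), (3,5), (7,4), (7,6)

(1,3)@ 0/3 ✗
(1,4)% 2/4 ✓
(2,1)@ 0/1 ✗
(2,3)% 5/6 ✓
(2,4)% 4/7 ✓
(2,5)@ 1/5 ✗
(2,6)% 0/2 ✗
(3,2)% 3/6 ✓
(3,3)% 4/6 ✓
(3,4)% 3/6 ✓
(3,5)@ 1/5 ✗
(4,1)% 2/4 ✓
(4,2)@ 2/7 ✓
(4,3)@ 2/7 ✓
(4,6)% 2/3 ✓
(5,1)@ 3/5 ✓
(5,2)% 2/7 ✓
(5,3)% 2/6 ✓
(5,4)@ 1/4 ✓
(5,5)% 4/5 ✓
(5,6)% 3/3 ✓
(6,1)@ 2/4 ✓
(6,2)@ 2/6 ✓
(6,4)% 4/6 ✓
(6,6)% 3/4 ✓
(7,2)% 1/3 ✓
(7,3)% 2/4 ✓
(7,4)@ 0/3 ✗
(7,5)% 2/4 ✓
(7,6)@ 0/2 ✗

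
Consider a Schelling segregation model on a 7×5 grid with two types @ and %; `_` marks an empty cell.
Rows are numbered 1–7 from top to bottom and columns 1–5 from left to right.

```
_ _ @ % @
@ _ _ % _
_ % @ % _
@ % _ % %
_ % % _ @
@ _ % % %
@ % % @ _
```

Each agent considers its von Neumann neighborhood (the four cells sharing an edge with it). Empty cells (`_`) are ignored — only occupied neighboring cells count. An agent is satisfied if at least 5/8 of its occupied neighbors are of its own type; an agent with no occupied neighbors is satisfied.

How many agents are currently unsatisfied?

(1,3)@ 0/1 not
(1,4)% 1/3 not
(1,5)@ 0/1 not
(2,1)@ 0/0 satisfied
(2,4)% 2/2 satisfied
(3,2)% 1/2 not
(3,3)@ 0/2 not
(3,4)% 2/3 satisfied
(4,1)@ 0/1 not
(4,2)% 2/3 satisfied
(4,4)% 2/2 satisfied
(4,5)% 1/2 not
(5,2)% 2/2 satisfied
(5,3)% 2/2 satisfied
(5,5)@ 0/2 not
(6,1)@ 1/1 satisfied
(6,3)% 3/3 satisfied
(6,4)% 2/3 satisfied
(6,5)% 1/2 not
(7,1)@ 1/2 not
(7,2)% 1/2 not
(7,3)% 2/3 satisfied
(7,4)@ 0/2 not
Unsatisfied: (1,3), (1,4), (1,5), (3,2), (3,3), (4,1), (4,5), (5,5), (6,5), (7,1), (7,2), (7,4) — 12 in total.

12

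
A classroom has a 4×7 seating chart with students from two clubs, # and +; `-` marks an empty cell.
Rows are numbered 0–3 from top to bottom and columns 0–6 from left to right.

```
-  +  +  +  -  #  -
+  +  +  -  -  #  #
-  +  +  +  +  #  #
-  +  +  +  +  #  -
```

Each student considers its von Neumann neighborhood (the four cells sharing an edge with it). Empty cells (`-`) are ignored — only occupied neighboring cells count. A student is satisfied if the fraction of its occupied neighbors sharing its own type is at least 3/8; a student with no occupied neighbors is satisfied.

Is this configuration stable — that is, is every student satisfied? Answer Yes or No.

Yes

Row 0: (0,1)+ 2/2 ✓ · (0,2)+ 3/3 ✓ · (0,3)+ 1/1 ✓ · (0,5)# 1/1 ✓
Row 1: (1,0)+ 1/1 ✓ · (1,1)+ 4/4 ✓ · (1,2)+ 3/3 ✓ · (1,5)# 3/3 ✓ · (1,6)# 2/2 ✓
Row 2: (2,1)+ 3/3 ✓ · (2,2)+ 4/4 ✓ · (2,3)+ 3/3 ✓ · (2,4)+ 2/3 ✓ · (2,5)# 3/4 ✓ · (2,6)# 2/2 ✓
Row 3: (3,1)+ 2/2 ✓ · (3,2)+ 3/3 ✓ · (3,3)+ 3/3 ✓ · (3,4)+ 2/3 ✓ · (3,5)# 1/2 ✓
All meet the threshold, so the configuration is stable.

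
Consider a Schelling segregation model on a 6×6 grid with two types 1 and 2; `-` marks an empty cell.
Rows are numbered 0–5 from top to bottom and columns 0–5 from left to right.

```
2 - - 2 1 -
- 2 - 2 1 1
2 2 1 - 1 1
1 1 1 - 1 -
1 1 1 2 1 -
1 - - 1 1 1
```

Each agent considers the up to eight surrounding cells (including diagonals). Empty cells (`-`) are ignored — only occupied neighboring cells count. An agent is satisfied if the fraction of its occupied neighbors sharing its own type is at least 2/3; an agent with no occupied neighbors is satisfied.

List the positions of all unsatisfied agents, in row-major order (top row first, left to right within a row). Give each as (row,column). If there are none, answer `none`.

(0,3), (0,4), (1,3), (2,0), (2,1), (2,2), (3,0), (4,3)

(0,0)2 1/1 ✓
(0,3)2 1/3 ✗
(0,4)1 2/4 ✗
(1,1)2 3/4 ✓
(1,3)2 1/5 ✗
(1,4)1 4/6 ✓
(1,5)1 4/4 ✓
(2,0)2 2/4 ✗
(2,1)2 2/6 ✗
(2,2)1 2/5 ✗
(2,4)1 4/5 ✓
(2,5)1 4/4 ✓
(3,0)1 3/5 ✗
(3,1)1 6/8 ✓
(3,2)1 4/6 ✓
(3,4)1 3/4 ✓
(4,0)1 4/4 ✓
(4,1)1 6/6 ✓
(4,2)1 4/5 ✓
(4,3)2 0/6 ✗
(4,4)1 4/5 ✓
(5,0)1 2/2 ✓
(5,3)1 3/4 ✓
(5,4)1 3/4 ✓
(5,5)1 2/2 ✓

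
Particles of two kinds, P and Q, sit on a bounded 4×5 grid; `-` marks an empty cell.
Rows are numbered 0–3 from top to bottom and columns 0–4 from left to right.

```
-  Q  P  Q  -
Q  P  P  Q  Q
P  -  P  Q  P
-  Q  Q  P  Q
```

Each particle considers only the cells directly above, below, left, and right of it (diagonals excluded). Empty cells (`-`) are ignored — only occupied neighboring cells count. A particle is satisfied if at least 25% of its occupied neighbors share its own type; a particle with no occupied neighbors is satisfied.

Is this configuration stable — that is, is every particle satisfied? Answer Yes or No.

No

Row 0: (0,1)Q 0/2 ✗ · (0,2)P 1/3 ✓ · (0,3)Q 1/2 ✓
Row 1: (1,0)Q 0/2 ✗ · (1,1)P 1/3 ✓ · (1,2)P 3/4 ✓ · (1,3)Q 3/4 ✓ · (1,4)Q 1/2 ✓
Row 2: (2,0)P 0/1 ✗ · (2,2)P 1/3 ✓ · (2,3)Q 1/4 ✓ · (2,4)P 0/3 ✗
Row 3: (3,1)Q 1/1 ✓ · (3,2)Q 1/3 ✓ · (3,3)P 0/3 ✗ · (3,4)Q 0/2 ✗
For instance (0,1) has only 0/2 same-type neighbors, below 1/4.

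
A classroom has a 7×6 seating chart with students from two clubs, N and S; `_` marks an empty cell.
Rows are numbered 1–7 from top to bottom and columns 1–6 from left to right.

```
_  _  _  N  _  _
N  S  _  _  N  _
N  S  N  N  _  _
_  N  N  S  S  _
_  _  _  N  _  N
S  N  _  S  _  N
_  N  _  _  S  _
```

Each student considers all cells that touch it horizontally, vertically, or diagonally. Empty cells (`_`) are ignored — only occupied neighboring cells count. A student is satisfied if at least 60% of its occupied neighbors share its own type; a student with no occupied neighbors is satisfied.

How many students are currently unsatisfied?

15

Row 1: (1,4)N 1/1 satisfied
Row 2: (2,1)N 1/3 not · (2,2)S 1/4 not · (2,5)N 2/2 satisfied
Row 3: (3,1)N 2/4 not · (3,2)S 1/6 not · (3,3)N 3/6 not · (3,4)N 3/5 satisfied
Row 4: (4,2)N 3/4 satisfied · (4,3)N 4/6 satisfied · (4,4)S 1/5 not · (4,5)S 1/4 not
Row 5: (5,4)N 1/4 not · (5,6)N 1/2 not
Row 6: (6,1)S 0/2 not · (6,2)N 1/2 not · (6,4)S 1/2 not · (6,6)N 1/2 not
Row 7: (7,2)N 1/2 not · (7,5)S 1/2 not
Unsatisfied: (2,1), (2,2), (3,1), (3,2), (3,3), (4,4), (4,5), (5,4), (5,6), (6,1), (6,2), (6,4), (6,6), (7,2), (7,5) — 15 in total.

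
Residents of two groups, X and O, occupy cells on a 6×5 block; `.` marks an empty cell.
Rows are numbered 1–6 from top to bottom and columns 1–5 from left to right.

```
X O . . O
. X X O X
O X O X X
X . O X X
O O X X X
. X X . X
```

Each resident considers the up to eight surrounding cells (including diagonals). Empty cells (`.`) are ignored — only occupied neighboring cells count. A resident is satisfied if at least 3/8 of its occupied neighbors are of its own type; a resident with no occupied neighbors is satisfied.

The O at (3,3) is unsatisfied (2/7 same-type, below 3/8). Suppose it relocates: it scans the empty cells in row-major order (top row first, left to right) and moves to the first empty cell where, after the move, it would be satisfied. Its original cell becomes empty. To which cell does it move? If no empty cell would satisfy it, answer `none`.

Vacating (3,3). Empty cells in order:
  (1,3): 2/4 same-type → satisfied — stop here.

(1,3)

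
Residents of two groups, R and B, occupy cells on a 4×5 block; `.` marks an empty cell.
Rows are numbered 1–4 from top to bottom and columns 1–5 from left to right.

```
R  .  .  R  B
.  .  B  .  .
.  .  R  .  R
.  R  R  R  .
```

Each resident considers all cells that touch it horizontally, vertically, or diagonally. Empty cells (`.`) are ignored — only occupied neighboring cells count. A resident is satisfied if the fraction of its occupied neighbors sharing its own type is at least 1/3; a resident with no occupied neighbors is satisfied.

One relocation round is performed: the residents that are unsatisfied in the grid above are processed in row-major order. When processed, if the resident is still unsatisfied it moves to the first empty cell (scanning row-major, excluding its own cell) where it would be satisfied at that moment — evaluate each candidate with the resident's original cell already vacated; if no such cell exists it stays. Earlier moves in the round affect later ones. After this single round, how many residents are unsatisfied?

0

Initially unsatisfied (in order): (1,4), (1,5), (2,3).
  (1,4) → (1,2).
  (1,5): now satisfied by earlier moves; stays.
  (2,3) → (1,4).
Resulting grid:
R R . B B
. . . . .
. . R . R
. R R R .
All satisfied now.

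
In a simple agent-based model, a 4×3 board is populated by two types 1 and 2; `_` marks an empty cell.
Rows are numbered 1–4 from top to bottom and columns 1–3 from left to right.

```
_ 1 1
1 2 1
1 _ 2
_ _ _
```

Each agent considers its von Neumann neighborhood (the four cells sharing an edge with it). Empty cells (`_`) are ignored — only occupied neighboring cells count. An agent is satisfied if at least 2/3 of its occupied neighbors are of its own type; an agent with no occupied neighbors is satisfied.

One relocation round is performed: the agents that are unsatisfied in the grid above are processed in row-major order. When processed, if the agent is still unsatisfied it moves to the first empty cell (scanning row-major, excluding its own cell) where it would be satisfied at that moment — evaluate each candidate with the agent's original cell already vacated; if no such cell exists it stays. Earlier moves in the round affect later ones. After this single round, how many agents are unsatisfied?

Initially unsatisfied (in order): (1,2), (2,1), (2,2), (2,3), (3,3).
  (1,2) → (1,1).
  (2,1): now satisfied by earlier moves; stays.
  (2,2) → (4,2).
  (2,3) → (1,2).
  (3,3): now satisfied by earlier moves; stays.
Resulting grid:
1 1 1
1 _ _
1 _ 2
_ 2 _
All satisfied now.

0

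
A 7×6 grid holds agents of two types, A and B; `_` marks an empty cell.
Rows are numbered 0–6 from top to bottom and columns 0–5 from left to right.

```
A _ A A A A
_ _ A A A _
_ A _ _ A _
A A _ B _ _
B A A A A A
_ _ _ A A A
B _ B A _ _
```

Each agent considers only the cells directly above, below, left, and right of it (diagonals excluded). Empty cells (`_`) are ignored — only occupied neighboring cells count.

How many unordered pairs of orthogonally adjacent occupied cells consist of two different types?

Scan each occupied cell's neighbors to the right and below so each pair is counted once.
From row 0: 0 unlike of 6 pairs (running 0/6).
From row 1: 0 unlike of 3 pairs (running 0/9).
From row 2: 0 unlike of 1 pairs (running 0/10).
From row 3: 2 unlike of 4 pairs (running 2/14).
From row 4: 1 unlike of 8 pairs (running 3/22).
From row 5: 0 unlike of 3 pairs (running 3/25).
From row 6: 1 unlike of 1 pairs (running 4/26).
Total adjacent occupied pairs: 26; unlike-type pairs: 4.

4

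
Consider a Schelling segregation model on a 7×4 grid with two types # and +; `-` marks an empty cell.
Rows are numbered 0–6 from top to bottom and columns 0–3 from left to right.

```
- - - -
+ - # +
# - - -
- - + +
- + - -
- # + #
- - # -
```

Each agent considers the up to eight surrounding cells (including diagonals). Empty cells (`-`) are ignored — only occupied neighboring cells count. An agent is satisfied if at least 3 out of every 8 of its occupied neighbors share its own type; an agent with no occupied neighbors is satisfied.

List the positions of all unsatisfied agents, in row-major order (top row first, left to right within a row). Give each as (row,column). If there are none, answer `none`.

Row 1: (1,0)+ 0/1 ✗ · (1,2)# 0/1 ✗ · (1,3)+ 0/1 ✗
Row 2: (2,0)# 0/1 ✗
Row 3: (3,2)+ 2/2 ✓ · (3,3)+ 1/1 ✓
Row 4: (4,1)+ 2/3 ✓
Row 5: (5,1)# 1/3 ✗ · (5,2)+ 1/4 ✗ · (5,3)# 1/2 ✓
Row 6: (6,2)# 2/3 ✓

(1,0), (1,2), (1,3), (2,0), (5,1), (5,2)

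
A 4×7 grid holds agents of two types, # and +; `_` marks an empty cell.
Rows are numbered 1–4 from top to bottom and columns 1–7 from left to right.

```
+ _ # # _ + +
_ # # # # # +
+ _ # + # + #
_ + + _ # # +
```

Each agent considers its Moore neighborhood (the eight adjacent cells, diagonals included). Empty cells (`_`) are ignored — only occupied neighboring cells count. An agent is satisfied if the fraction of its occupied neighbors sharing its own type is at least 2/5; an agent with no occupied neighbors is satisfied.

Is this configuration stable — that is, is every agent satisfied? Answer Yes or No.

No

(1,1)+ 0/1 unhappy
(1,3)# 4/4 ok
(1,4)# 4/4 ok
(1,6)+ 2/4 ok
(1,7)+ 2/3 ok
(2,2)# 3/5 ok
(2,3)# 5/6 ok
(2,4)# 6/7 ok
(2,5)# 4/7 ok
(2,6)# 3/7 ok
(2,7)+ 3/5 ok
(3,1)+ 1/2 ok
(3,3)# 3/6 ok
(3,4)+ 1/7 unhappy
(3,5)# 5/7 ok
(3,6)+ 2/8 unhappy
(3,7)# 2/5 ok
(4,2)+ 2/3 ok
(4,3)+ 2/3 ok
(4,5)# 2/4 ok
(4,6)# 3/5 ok
(4,7)+ 1/3 unhappy
For instance (1,1) has only 0/1 same-type neighbors, below 2/5.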